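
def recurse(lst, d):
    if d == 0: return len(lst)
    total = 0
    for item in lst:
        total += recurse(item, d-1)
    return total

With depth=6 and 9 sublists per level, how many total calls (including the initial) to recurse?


At depth 0 (root): 1 call
At depth 1: each of 1 parents calls recurse on 9 children = 9 calls
At depth 2: each of 9 parents calls recurse on 9 children = 81 calls
At depth 3: each of 81 parents calls recurse on 9 children = 729 calls
At depth 4: each of 729 parents calls recurse on 9 children = 6561 calls
At depth 5: each of 6561 parents calls recurse on 9 children = 59049 calls
At depth 6: each of 59049 parents calls recurse on 9 children = 531441 calls
Total: 1 + 9 + 81 + 729 + 6561 + 59049 + 531441 = 597871

597871


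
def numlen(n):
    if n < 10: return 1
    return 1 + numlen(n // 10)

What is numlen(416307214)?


numlen(416307214) = 1 + numlen(41630721)
numlen(41630721) = 1 + numlen(4163072)
numlen(4163072) = 1 + numlen(416307)
numlen(416307) = 1 + numlen(41630)
numlen(41630) = 1 + numlen(4163)
numlen(4163) = 1 + numlen(416)
numlen(416) = 1 + numlen(41)
numlen(41) = 1 + numlen(4)
numlen(4) = 1  (base case: 4 < 10)
Unwinding: 1 + 1 + 1 + 1 + 1 + 1 + 1 + 1 + 1 = 9

9


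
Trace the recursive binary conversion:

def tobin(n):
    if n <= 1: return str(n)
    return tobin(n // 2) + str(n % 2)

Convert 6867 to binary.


tobin(6867) = tobin(3433) + '1'
tobin(3433) = tobin(1716) + '1'
tobin(1716) = tobin(858) + '0'
tobin(858) = tobin(429) + '0'
tobin(429) = tobin(214) + '1'
tobin(214) = tobin(107) + '0'
tobin(107) = tobin(53) + '1'
tobin(53) = tobin(26) + '1'
tobin(26) = tobin(13) + '0'
tobin(13) = tobin(6) + '1'
tobin(6) = tobin(3) + '0'
tobin(3) = tobin(1) + '1'
tobin(1) = '1'  (base case)
Concatenating: '1' + '1' + '0' + '1' + '0' + '1' + '1' + '0' + '1' + '0' + '0' + '1' + '1' = '1101011010011'

1101011010011


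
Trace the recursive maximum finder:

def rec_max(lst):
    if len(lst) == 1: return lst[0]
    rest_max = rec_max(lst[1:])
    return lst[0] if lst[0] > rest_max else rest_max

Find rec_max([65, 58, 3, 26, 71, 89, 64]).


rec_max([65, 58, 3, 26, 71, 89, 64]): compare 65 with rec_max([58, 3, 26, 71, 89, 64])
rec_max([58, 3, 26, 71, 89, 64]): compare 58 with rec_max([3, 26, 71, 89, 64])
rec_max([3, 26, 71, 89, 64]): compare 3 with rec_max([26, 71, 89, 64])
rec_max([26, 71, 89, 64]): compare 26 with rec_max([71, 89, 64])
rec_max([71, 89, 64]): compare 71 with rec_max([89, 64])
rec_max([89, 64]): compare 89 with rec_max([64])
rec_max([64]) = 64  (base case)
Compare 89 with 64 -> 89
Compare 71 with 89 -> 89
Compare 26 with 89 -> 89
Compare 3 with 89 -> 89
Compare 58 with 89 -> 89
Compare 65 with 89 -> 89

89


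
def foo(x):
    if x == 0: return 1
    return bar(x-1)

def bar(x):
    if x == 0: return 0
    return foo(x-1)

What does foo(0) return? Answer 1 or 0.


foo(0) = 1  (base case)
Result: 1

1


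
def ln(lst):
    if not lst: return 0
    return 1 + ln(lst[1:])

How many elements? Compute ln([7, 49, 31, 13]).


ln([7, 49, 31, 13]) = 1 + ln([49, 31, 13])
ln([49, 31, 13]) = 1 + ln([31, 13])
ln([31, 13]) = 1 + ln([13])
ln([13]) = 1 + ln([])
ln([]) = 0  (base case)
Unwinding: 1 + 1 + 1 + 1 + 0 = 4

4


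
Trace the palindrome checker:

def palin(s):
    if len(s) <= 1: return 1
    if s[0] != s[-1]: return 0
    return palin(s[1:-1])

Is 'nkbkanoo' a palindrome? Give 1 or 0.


palin('nkbkanoo'): s[0]='n' != s[-1]='o' -> return 0
Result: 0 (not a palindrome)

0


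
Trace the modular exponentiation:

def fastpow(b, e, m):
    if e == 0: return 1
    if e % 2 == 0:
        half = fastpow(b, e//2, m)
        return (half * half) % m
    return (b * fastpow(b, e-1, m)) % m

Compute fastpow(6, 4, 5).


fastpow(6, 4, 5): e is even, compute fastpow(6, 2, 5)
  fastpow(6, 2, 5): e is even, compute fastpow(6, 1, 5)
    fastpow(6, 1, 5): e is odd, compute fastpow(6, 0, 5)
      fastpow(6, 0, 5) = 1
    (6 * 1) % 5 = 1
  half=1, (1*1) % 5 = 1
half=1, (1*1) % 5 = 1

1


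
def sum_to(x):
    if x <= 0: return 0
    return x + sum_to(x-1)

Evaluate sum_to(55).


sum_to(55)
= 55 + 54 + 53 + 52 + 51 + 50 + 49 + 48 + 47 + 46 + 45 + 44 + 43 + 42 + 41 + 40 + 39 + 38 + 37 + 36 + 35 + 34 + 33 + 32 + 31 + 30 + 29 + 28 + 27 + 26 + 25 + 24 + 23 + 22 + 21 + 20 + 19 + 18 + 17 + 16 + 15 + 14 + 13 + 12 + 11 + 10 + 9 + 8 + 7 + 6 + 5 + 4 + 3 + 2 + 1 + sum_to(0)
= 55 + 54 + 53 + 52 + 51 + 50 + 49 + 48 + 47 + 46 + 45 + 44 + 43 + 42 + 41 + 40 + 39 + 38 + 37 + 36 + 35 + 34 + 33 + 32 + 31 + 30 + 29 + 28 + 27 + 26 + 25 + 24 + 23 + 22 + 21 + 20 + 19 + 18 + 17 + 16 + 15 + 14 + 13 + 12 + 11 + 10 + 9 + 8 + 7 + 6 + 5 + 4 + 3 + 2 + 1 + 0
= 1540

1540


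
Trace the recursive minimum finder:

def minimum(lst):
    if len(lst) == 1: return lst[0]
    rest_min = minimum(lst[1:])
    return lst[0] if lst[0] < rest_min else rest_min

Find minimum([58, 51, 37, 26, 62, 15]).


minimum([58, 51, 37, 26, 62, 15]): compare 58 with minimum([51, 37, 26, 62, 15])
minimum([51, 37, 26, 62, 15]): compare 51 with minimum([37, 26, 62, 15])
minimum([37, 26, 62, 15]): compare 37 with minimum([26, 62, 15])
minimum([26, 62, 15]): compare 26 with minimum([62, 15])
minimum([62, 15]): compare 62 with minimum([15])
minimum([15]) = 15  (base case)
Compare 62 with 15 -> 15
Compare 26 with 15 -> 15
Compare 37 with 15 -> 15
Compare 51 with 15 -> 15
Compare 58 with 15 -> 15

15


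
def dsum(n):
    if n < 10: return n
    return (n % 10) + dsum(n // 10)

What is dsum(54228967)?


dsum(54228967) = 7 + dsum(5422896)
dsum(5422896) = 6 + dsum(542289)
dsum(542289) = 9 + dsum(54228)
dsum(54228) = 8 + dsum(5422)
dsum(5422) = 2 + dsum(542)
dsum(542) = 2 + dsum(54)
dsum(54) = 4 + dsum(5)
dsum(5) = 5  (base case)
Total: 7 + 6 + 9 + 8 + 2 + 2 + 4 + 5 = 43

43


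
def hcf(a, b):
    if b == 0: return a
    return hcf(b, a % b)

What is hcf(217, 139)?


hcf(217, 139) = hcf(139, 78)
hcf(139, 78) = hcf(78, 61)
hcf(78, 61) = hcf(61, 17)
hcf(61, 17) = hcf(17, 10)
hcf(17, 10) = hcf(10, 7)
hcf(10, 7) = hcf(7, 3)
hcf(7, 3) = hcf(3, 1)
hcf(3, 1) = hcf(1, 0)
hcf(1, 0) = 1  (base case)

1


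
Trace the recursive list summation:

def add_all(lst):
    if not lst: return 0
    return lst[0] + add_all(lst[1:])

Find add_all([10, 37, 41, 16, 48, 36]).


add_all([10, 37, 41, 16, 48, 36]) = 10 + add_all([37, 41, 16, 48, 36])
add_all([37, 41, 16, 48, 36]) = 37 + add_all([41, 16, 48, 36])
add_all([41, 16, 48, 36]) = 41 + add_all([16, 48, 36])
add_all([16, 48, 36]) = 16 + add_all([48, 36])
add_all([48, 36]) = 48 + add_all([36])
add_all([36]) = 36 + add_all([])
add_all([]) = 0  (base case)
Total: 10 + 37 + 41 + 16 + 48 + 36 + 0 = 188

188


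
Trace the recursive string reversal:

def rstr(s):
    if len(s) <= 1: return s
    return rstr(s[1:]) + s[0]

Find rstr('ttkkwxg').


rstr('ttkkwxg') = rstr('tkkwxg') + 't'
rstr('tkkwxg') = rstr('kkwxg') + 't'
rstr('kkwxg') = rstr('kwxg') + 'k'
rstr('kwxg') = rstr('wxg') + 'k'
rstr('wxg') = rstr('xg') + 'w'
rstr('xg') = rstr('g') + 'x'
rstr('g') = 'g'  (base case)
Concatenating: 'g' + 'x' + 'w' + 'k' + 'k' + 't' + 't' = 'gxwkktt'

gxwkktt


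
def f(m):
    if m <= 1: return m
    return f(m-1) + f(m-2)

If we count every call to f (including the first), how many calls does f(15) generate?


Let C(n) = total calls for f(n)
C(0) = 1, C(1) = 1
C(2) = 1 + C(1) + C(0) = 1 + 1 + 1 = 3
C(3) = 1 + C(2) + C(1) = 1 + 3 + 1 = 5
C(4) = 1 + C(3) + C(2) = 1 + 5 + 3 = 9
C(5) = 1 + C(4) + C(3) = 1 + 9 + 5 = 15
C(6) = 1 + C(5) + C(4) = 1 + 15 + 9 = 25
C(7) = 1 + C(6) + C(5) = 1 + 25 + 15 = 41
C(8) = 1 + C(7) + C(6) = 1 + 41 + 25 = 67
C(9) = 1 + C(8) + C(7) = 1 + 67 + 41 = 109
C(10) = 1 + C(9) + C(8) = 1 + 109 + 67 = 177
C(11) = 1 + C(10) + C(9) = 1 + 177 + 109 = 287
C(12) = 1 + C(11) + C(10) = 1 + 287 + 177 = 465
C(13) = 1 + C(12) + C(11) = 1 + 465 + 287 = 753
C(14) = 1 + C(13) + C(12) = 1 + 753 + 465 = 1219
C(15) = 1 + C(14) + C(13) = 1 + 1219 + 753 = 1973

1973


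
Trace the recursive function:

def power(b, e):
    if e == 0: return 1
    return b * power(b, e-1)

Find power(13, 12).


power(13, 12)
= 13 * power(13, 11)
= 13 * 13 * power(13, 10)
= 13 * 13 * 13 * power(13, 9)
= 13 * 13 * 13 * 13 * power(13, 8)
= 13 * 13 * 13 * 13 * 13 * power(13, 7)
= 13 * 13 * 13 * 13 * 13 * 13 * power(13, 6)
= 13 * 13 * 13 * 13 * 13 * 13 * 13 * power(13, 5)
= 13 * 13 * 13 * 13 * 13 * 13 * 13 * 13 * power(13, 4)
= 13 * 13 * 13 * 13 * 13 * 13 * 13 * 13 * 13 * power(13, 3)
= 13 * 13 * 13 * 13 * 13 * 13 * 13 * 13 * 13 * 13 * power(13, 2)
= 13 * 13 * 13 * 13 * 13 * 13 * 13 * 13 * 13 * 13 * 13 * power(13, 1)
= 13 * 13 * 13 * 13 * 13 * 13 * 13 * 13 * 13 * 13 * 13 * 13 * power(13, 0)
= 13 * 13 * 13 * 13 * 13 * 13 * 13 * 13 * 13 * 13 * 13 * 13 * 1
= 23298085122481

23298085122481


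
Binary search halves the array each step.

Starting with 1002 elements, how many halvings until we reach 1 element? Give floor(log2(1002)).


1002 / 2 = 501
501 / 2 = 250
250 / 2 = 125
125 / 2 = 62
62 / 2 = 31
31 / 2 = 15
15 / 2 = 7
7 / 2 = 3
3 / 2 = 1
Reached 1 after 9 halvings

9


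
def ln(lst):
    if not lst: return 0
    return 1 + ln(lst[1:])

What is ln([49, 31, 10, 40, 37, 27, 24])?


ln([49, 31, 10, 40, 37, 27, 24]) = 1 + ln([31, 10, 40, 37, 27, 24])
ln([31, 10, 40, 37, 27, 24]) = 1 + ln([10, 40, 37, 27, 24])
ln([10, 40, 37, 27, 24]) = 1 + ln([40, 37, 27, 24])
ln([40, 37, 27, 24]) = 1 + ln([37, 27, 24])
ln([37, 27, 24]) = 1 + ln([27, 24])
ln([27, 24]) = 1 + ln([24])
ln([24]) = 1 + ln([])
ln([]) = 0  (base case)
Unwinding: 1 + 1 + 1 + 1 + 1 + 1 + 1 + 0 = 7

7


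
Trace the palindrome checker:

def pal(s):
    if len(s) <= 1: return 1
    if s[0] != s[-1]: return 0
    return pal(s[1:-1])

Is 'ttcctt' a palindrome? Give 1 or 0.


pal('ttcctt'): s[0]='t' == s[-1]='t' -> check pal('tcct')
pal('tcct'): s[0]='t' == s[-1]='t' -> check pal('cc')
pal('cc'): s[0]='c' == s[-1]='c' -> check pal('')
pal(''): len <= 1 -> return 1  (base case)
Result: 1 (palindrome)

1


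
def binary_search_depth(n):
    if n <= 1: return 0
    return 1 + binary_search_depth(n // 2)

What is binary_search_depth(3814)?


3814 / 2 = 1907
1907 / 2 = 953
953 / 2 = 476
476 / 2 = 238
238 / 2 = 119
119 / 2 = 59
59 / 2 = 29
29 / 2 = 14
14 / 2 = 7
7 / 2 = 3
3 / 2 = 1
Reached 1 after 11 halvings

11


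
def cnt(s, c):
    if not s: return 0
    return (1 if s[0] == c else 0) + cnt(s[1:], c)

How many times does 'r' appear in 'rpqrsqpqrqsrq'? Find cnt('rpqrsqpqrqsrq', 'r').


s[0]='r' == 'r' -> 1
s[0]='p' != 'r' -> 0
s[0]='q' != 'r' -> 0
s[0]='r' == 'r' -> 1
s[0]='s' != 'r' -> 0
s[0]='q' != 'r' -> 0
s[0]='p' != 'r' -> 0
s[0]='q' != 'r' -> 0
s[0]='r' == 'r' -> 1
s[0]='q' != 'r' -> 0
s[0]='s' != 'r' -> 0
s[0]='r' == 'r' -> 1
s[0]='q' != 'r' -> 0
Sum: 1 + 0 + 0 + 1 + 0 + 0 + 0 + 0 + 1 + 0 + 0 + 1 + 0 = 4

4


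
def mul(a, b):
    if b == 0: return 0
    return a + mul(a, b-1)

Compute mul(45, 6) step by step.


mul(45, 6) = 45 + mul(45, 5)
mul(45, 5) = 45 + mul(45, 4)
mul(45, 4) = 45 + mul(45, 3)
mul(45, 3) = 45 + mul(45, 2)
mul(45, 2) = 45 + mul(45, 1)
mul(45, 1) = 45 + mul(45, 0)
mul(45, 0) = 0  (base case)
Total: 45 + 45 + 45 + 45 + 45 + 45 + 0 = 270

270


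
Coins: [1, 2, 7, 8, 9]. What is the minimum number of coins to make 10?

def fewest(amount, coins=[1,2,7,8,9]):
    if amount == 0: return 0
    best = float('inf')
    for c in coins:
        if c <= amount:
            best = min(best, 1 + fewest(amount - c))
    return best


Building up with DP:
fewest(0) = 0
fewest(1) = min(1+fewest(0)=1+0=1) = 1
fewest(2) = min(1+fewest(1)=1+1=2, 1+fewest(0)=1+0=1) = 1
fewest(3) = min(1+fewest(2)=1+1=2, 1+fewest(1)=1+1=2) = 2
fewest(4) = min(1+fewest(3)=1+2=3, 1+fewest(2)=1+1=2) = 2
fewest(5) = min(1+fewest(4)=1+2=3, 1+fewest(3)=1+2=3) = 3
fewest(6) = min(1+fewest(5)=1+3=4, 1+fewest(4)=1+2=3) = 3
fewest(7) = min(1+fewest(6)=1+3=4, 1+fewest(5)=1+3=4, 1+fewest(0)=1+0=1) = 1
fewest(8) = min(1+fewest(7)=1+1=2, 1+fewest(6)=1+3=4, 1+fewest(1)=1+1=2, 1+fewest(0)=1+0=1) = 1
fewest(9) = min(1+fewest(8)=1+1=2, 1+fewest(7)=1+1=2, 1+fewest(2)=1+1=2, 1+fewest(1)=1+1=2, 1+fewest(0)=1+0=1) = 1
fewest(10) = min(1+fewest(9)=1+1=2, 1+fewest(8)=1+1=2, 1+fewest(3)=1+2=3, 1+fewest(2)=1+1=2, 1+fewest(1)=1+1=2) = 2

2


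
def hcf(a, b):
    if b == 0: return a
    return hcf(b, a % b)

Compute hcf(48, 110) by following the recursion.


hcf(48, 110) = hcf(110, 48)
hcf(110, 48) = hcf(48, 14)
hcf(48, 14) = hcf(14, 6)
hcf(14, 6) = hcf(6, 2)
hcf(6, 2) = hcf(2, 0)
hcf(2, 0) = 2  (base case)

2


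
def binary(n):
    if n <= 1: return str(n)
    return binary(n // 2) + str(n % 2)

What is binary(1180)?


binary(1180) = binary(590) + '0'
binary(590) = binary(295) + '0'
binary(295) = binary(147) + '1'
binary(147) = binary(73) + '1'
binary(73) = binary(36) + '1'
binary(36) = binary(18) + '0'
binary(18) = binary(9) + '0'
binary(9) = binary(4) + '1'
binary(4) = binary(2) + '0'
binary(2) = binary(1) + '0'
binary(1) = '1'  (base case)
Concatenating: '1' + '0' + '0' + '1' + '0' + '0' + '1' + '1' + '1' + '0' + '0' = '10010011100'

10010011100


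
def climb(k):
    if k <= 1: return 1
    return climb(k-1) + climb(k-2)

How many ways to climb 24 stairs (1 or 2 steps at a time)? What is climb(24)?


Building up from base cases:
climb(0) = 1
climb(1) = 1
climb(2) = climb(1) + climb(0) = 1 + 1 = 2
climb(3) = climb(2) + climb(1) = 2 + 1 = 3
climb(4) = climb(3) + climb(2) = 3 + 2 = 5
climb(5) = climb(4) + climb(3) = 5 + 3 = 8
climb(6) = climb(5) + climb(4) = 8 + 5 = 13
climb(7) = climb(6) + climb(5) = 13 + 8 = 21
climb(8) = climb(7) + climb(6) = 21 + 13 = 34
climb(9) = climb(8) + climb(7) = 34 + 21 = 55
climb(10) = climb(9) + climb(8) = 55 + 34 = 89
climb(11) = climb(10) + climb(9) = 89 + 55 = 144
climb(12) = climb(11) + climb(10) = 144 + 89 = 233
climb(13) = climb(12) + climb(11) = 233 + 144 = 377
climb(14) = climb(13) + climb(12) = 377 + 233 = 610
climb(15) = climb(14) + climb(13) = 610 + 377 = 987
climb(16) = climb(15) + climb(14) = 987 + 610 = 1597
climb(17) = climb(16) + climb(15) = 1597 + 987 = 2584
climb(18) = climb(17) + climb(16) = 2584 + 1597 = 4181
climb(19) = climb(18) + climb(17) = 4181 + 2584 = 6765
climb(20) = climb(19) + climb(18) = 6765 + 4181 = 10946
climb(21) = climb(20) + climb(19) = 10946 + 6765 = 17711
climb(22) = climb(21) + climb(20) = 17711 + 10946 = 28657
climb(23) = climb(22) + climb(21) = 28657 + 17711 = 46368
climb(24) = climb(23) + climb(22) = 46368 + 28657 = 75025

75025


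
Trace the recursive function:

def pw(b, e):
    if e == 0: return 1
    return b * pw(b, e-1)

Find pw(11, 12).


pw(11, 12)
= 11 * pw(11, 11)
= 11 * 11 * pw(11, 10)
= 11 * 11 * 11 * pw(11, 9)
= 11 * 11 * 11 * 11 * pw(11, 8)
= 11 * 11 * 11 * 11 * 11 * pw(11, 7)
= 11 * 11 * 11 * 11 * 11 * 11 * pw(11, 6)
= 11 * 11 * 11 * 11 * 11 * 11 * 11 * pw(11, 5)
= 11 * 11 * 11 * 11 * 11 * 11 * 11 * 11 * pw(11, 4)
= 11 * 11 * 11 * 11 * 11 * 11 * 11 * 11 * 11 * pw(11, 3)
= 11 * 11 * 11 * 11 * 11 * 11 * 11 * 11 * 11 * 11 * pw(11, 2)
= 11 * 11 * 11 * 11 * 11 * 11 * 11 * 11 * 11 * 11 * 11 * pw(11, 1)
= 11 * 11 * 11 * 11 * 11 * 11 * 11 * 11 * 11 * 11 * 11 * 11 * pw(11, 0)
= 11 * 11 * 11 * 11 * 11 * 11 * 11 * 11 * 11 * 11 * 11 * 11 * 1
= 3138428376721

3138428376721


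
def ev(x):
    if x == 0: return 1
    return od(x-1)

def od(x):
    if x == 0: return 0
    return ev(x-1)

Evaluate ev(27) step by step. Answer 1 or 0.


ev(27) = od(26)
od(26) = ev(25)
ev(25) = od(24)
od(24) = ev(23)
ev(23) = od(22)
od(22) = ev(21)
ev(21) = od(20)
od(20) = ev(19)
ev(19) = od(18)
od(18) = ev(17)
ev(17) = od(16)
od(16) = ev(15)
ev(15) = od(14)
od(14) = ev(13)
ev(13) = od(12)
od(12) = ev(11)
ev(11) = od(10)
od(10) = ev(9)
ev(9) = od(8)
od(8) = ev(7)
ev(7) = od(6)
od(6) = ev(5)
ev(5) = od(4)
od(4) = ev(3)
ev(3) = od(2)
od(2) = ev(1)
ev(1) = od(0)
od(0) = 0  (base case)
Result: 0

0


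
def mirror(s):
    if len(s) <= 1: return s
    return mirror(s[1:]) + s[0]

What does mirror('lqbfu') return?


mirror('lqbfu') = mirror('qbfu') + 'l'
mirror('qbfu') = mirror('bfu') + 'q'
mirror('bfu') = mirror('fu') + 'b'
mirror('fu') = mirror('u') + 'f'
mirror('u') = 'u'  (base case)
Concatenating: 'u' + 'f' + 'b' + 'q' + 'l' = 'ufbql'

ufbql


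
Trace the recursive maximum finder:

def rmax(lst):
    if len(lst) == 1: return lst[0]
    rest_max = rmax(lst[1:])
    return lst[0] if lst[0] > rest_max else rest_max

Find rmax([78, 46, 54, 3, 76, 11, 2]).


rmax([78, 46, 54, 3, 76, 11, 2]): compare 78 with rmax([46, 54, 3, 76, 11, 2])
rmax([46, 54, 3, 76, 11, 2]): compare 46 with rmax([54, 3, 76, 11, 2])
rmax([54, 3, 76, 11, 2]): compare 54 with rmax([3, 76, 11, 2])
rmax([3, 76, 11, 2]): compare 3 with rmax([76, 11, 2])
rmax([76, 11, 2]): compare 76 with rmax([11, 2])
rmax([11, 2]): compare 11 with rmax([2])
rmax([2]) = 2  (base case)
Compare 11 with 2 -> 11
Compare 76 with 11 -> 76
Compare 3 with 76 -> 76
Compare 54 with 76 -> 76
Compare 46 with 76 -> 76
Compare 78 with 76 -> 78

78


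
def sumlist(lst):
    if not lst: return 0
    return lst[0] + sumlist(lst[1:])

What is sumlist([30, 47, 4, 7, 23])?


sumlist([30, 47, 4, 7, 23]) = 30 + sumlist([47, 4, 7, 23])
sumlist([47, 4, 7, 23]) = 47 + sumlist([4, 7, 23])
sumlist([4, 7, 23]) = 4 + sumlist([7, 23])
sumlist([7, 23]) = 7 + sumlist([23])
sumlist([23]) = 23 + sumlist([])
sumlist([]) = 0  (base case)
Total: 30 + 47 + 4 + 7 + 23 + 0 = 111

111


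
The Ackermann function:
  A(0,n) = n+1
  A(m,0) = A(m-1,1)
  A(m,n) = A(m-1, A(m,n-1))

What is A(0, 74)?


A(0, 74) = 75
Result: A(0, 74) = 75

75


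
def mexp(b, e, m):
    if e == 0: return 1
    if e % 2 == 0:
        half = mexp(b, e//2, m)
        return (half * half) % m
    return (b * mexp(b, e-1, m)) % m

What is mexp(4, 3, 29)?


mexp(4, 3, 29): e is odd, compute mexp(4, 2, 29)
  mexp(4, 2, 29): e is even, compute mexp(4, 1, 29)
    mexp(4, 1, 29): e is odd, compute mexp(4, 0, 29)
      mexp(4, 0, 29) = 1
    (4 * 1) % 29 = 4
  half=4, (4*4) % 29 = 16
(4 * 16) % 29 = 6

6


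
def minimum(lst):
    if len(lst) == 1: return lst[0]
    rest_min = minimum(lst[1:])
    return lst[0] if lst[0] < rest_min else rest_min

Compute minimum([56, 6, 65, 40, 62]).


minimum([56, 6, 65, 40, 62]): compare 56 with minimum([6, 65, 40, 62])
minimum([6, 65, 40, 62]): compare 6 with minimum([65, 40, 62])
minimum([65, 40, 62]): compare 65 with minimum([40, 62])
minimum([40, 62]): compare 40 with minimum([62])
minimum([62]) = 62  (base case)
Compare 40 with 62 -> 40
Compare 65 with 40 -> 40
Compare 6 with 40 -> 6
Compare 56 with 6 -> 6

6


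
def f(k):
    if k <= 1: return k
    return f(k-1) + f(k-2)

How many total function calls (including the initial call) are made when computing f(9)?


Let C(n) = total calls for f(n)
C(0) = 1, C(1) = 1
C(2) = 1 + C(1) + C(0) = 1 + 1 + 1 = 3
C(3) = 1 + C(2) + C(1) = 1 + 3 + 1 = 5
C(4) = 1 + C(3) + C(2) = 1 + 5 + 3 = 9
C(5) = 1 + C(4) + C(3) = 1 + 9 + 5 = 15
C(6) = 1 + C(5) + C(4) = 1 + 15 + 9 = 25
C(7) = 1 + C(6) + C(5) = 1 + 25 + 15 = 41
C(8) = 1 + C(7) + C(6) = 1 + 41 + 25 = 67
C(9) = 1 + C(8) + C(7) = 1 + 67 + 41 = 109

109


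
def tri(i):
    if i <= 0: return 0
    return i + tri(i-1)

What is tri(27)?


tri(27)
= 27 + 26 + 25 + 24 + 23 + 22 + 21 + 20 + 19 + 18 + 17 + 16 + 15 + 14 + 13 + 12 + 11 + 10 + 9 + 8 + 7 + 6 + 5 + 4 + 3 + 2 + 1 + tri(0)
= 27 + 26 + 25 + 24 + 23 + 22 + 21 + 20 + 19 + 18 + 17 + 16 + 15 + 14 + 13 + 12 + 11 + 10 + 9 + 8 + 7 + 6 + 5 + 4 + 3 + 2 + 1 + 0
= 378

378


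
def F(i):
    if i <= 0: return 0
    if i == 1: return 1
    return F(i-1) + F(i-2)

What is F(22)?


Computing F(22) bottom-up:
F(0) = 0
F(1) = 1
F(2) = F(1) + F(0) = 1 + 0 = 1
F(3) = F(2) + F(1) = 1 + 1 = 2
F(4) = F(3) + F(2) = 2 + 1 = 3
F(5) = F(4) + F(3) = 3 + 2 = 5
F(6) = F(5) + F(4) = 5 + 3 = 8
F(7) = F(6) + F(5) = 8 + 5 = 13
F(8) = F(7) + F(6) = 13 + 8 = 21
F(9) = F(8) + F(7) = 21 + 13 = 34
F(10) = F(9) + F(8) = 34 + 21 = 55
F(11) = F(10) + F(9) = 55 + 34 = 89
F(12) = F(11) + F(10) = 89 + 55 = 144
F(13) = F(12) + F(11) = 144 + 89 = 233
F(14) = F(13) + F(12) = 233 + 144 = 377
F(15) = F(14) + F(13) = 377 + 233 = 610
F(16) = F(15) + F(14) = 610 + 377 = 987
F(17) = F(16) + F(15) = 987 + 610 = 1597
F(18) = F(17) + F(16) = 1597 + 987 = 2584
F(19) = F(18) + F(17) = 2584 + 1597 = 4181
F(20) = F(19) + F(18) = 4181 + 2584 = 6765
F(21) = F(20) + F(19) = 6765 + 4181 = 10946
F(22) = F(21) + F(20) = 10946 + 6765 = 17711

17711


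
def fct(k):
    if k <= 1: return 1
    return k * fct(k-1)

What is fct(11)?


fct(11)
= 11 * fct(10)
= 11 * 10 * fct(9)
= 11 * 10 * 9 * fct(8)
= 11 * 10 * 9 * 8 * fct(7)
= 11 * 10 * 9 * 8 * 7 * fct(6)
= 11 * 10 * 9 * 8 * 7 * 6 * fct(5)
= 11 * 10 * 9 * 8 * 7 * 6 * 5 * fct(4)
= 11 * 10 * 9 * 8 * 7 * 6 * 5 * 4 * fct(3)
= 11 * 10 * 9 * 8 * 7 * 6 * 5 * 4 * 3 * fct(2)
= 11 * 10 * 9 * 8 * 7 * 6 * 5 * 4 * 3 * 2 * fct(1)
= 11 * 10 * 9 * 8 * 7 * 6 * 5 * 4 * 3 * 2 * 1
= 39916800

39916800


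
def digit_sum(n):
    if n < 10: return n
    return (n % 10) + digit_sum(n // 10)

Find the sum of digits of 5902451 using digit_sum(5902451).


digit_sum(5902451) = 1 + digit_sum(590245)
digit_sum(590245) = 5 + digit_sum(59024)
digit_sum(59024) = 4 + digit_sum(5902)
digit_sum(5902) = 2 + digit_sum(590)
digit_sum(590) = 0 + digit_sum(59)
digit_sum(59) = 9 + digit_sum(5)
digit_sum(5) = 5  (base case)
Total: 1 + 5 + 4 + 2 + 0 + 9 + 5 = 26

26


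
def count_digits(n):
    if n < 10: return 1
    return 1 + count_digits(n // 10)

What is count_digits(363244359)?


count_digits(363244359) = 1 + count_digits(36324435)
count_digits(36324435) = 1 + count_digits(3632443)
count_digits(3632443) = 1 + count_digits(363244)
count_digits(363244) = 1 + count_digits(36324)
count_digits(36324) = 1 + count_digits(3632)
count_digits(3632) = 1 + count_digits(363)
count_digits(363) = 1 + count_digits(36)
count_digits(36) = 1 + count_digits(3)
count_digits(3) = 1  (base case: 3 < 10)
Unwinding: 1 + 1 + 1 + 1 + 1 + 1 + 1 + 1 + 1 = 9

9


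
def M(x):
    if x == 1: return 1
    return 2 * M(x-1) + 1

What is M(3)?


M(3) = 2 * M(2) + 1
M(2) = 2 * M(1) + 1
M(1) = 1  (base case)
M(2) = 2 * 1 + 1 = 3
M(3) = 2 * 3 + 1 = 7

7


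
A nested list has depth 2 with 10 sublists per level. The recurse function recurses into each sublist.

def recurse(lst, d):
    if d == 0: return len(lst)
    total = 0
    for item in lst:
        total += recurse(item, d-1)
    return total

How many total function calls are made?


At depth 0 (root): 1 call
At depth 1: each of 1 parents calls recurse on 10 children = 10 calls
At depth 2: each of 10 parents calls recurse on 10 children = 100 calls
Total: 1 + 10 + 100 = 111

111


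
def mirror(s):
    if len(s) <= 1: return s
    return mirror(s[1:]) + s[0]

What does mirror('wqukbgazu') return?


mirror('wqukbgazu') = mirror('qukbgazu') + 'w'
mirror('qukbgazu') = mirror('ukbgazu') + 'q'
mirror('ukbgazu') = mirror('kbgazu') + 'u'
mirror('kbgazu') = mirror('bgazu') + 'k'
mirror('bgazu') = mirror('gazu') + 'b'
mirror('gazu') = mirror('azu') + 'g'
mirror('azu') = mirror('zu') + 'a'
mirror('zu') = mirror('u') + 'z'
mirror('u') = 'u'  (base case)
Concatenating: 'u' + 'z' + 'a' + 'g' + 'b' + 'k' + 'u' + 'q' + 'w' = 'uzagbkuqw'

uzagbkuqw


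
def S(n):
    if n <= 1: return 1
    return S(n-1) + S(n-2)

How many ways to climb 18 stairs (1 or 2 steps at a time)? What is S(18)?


Building up from base cases:
S(0) = 1
S(1) = 1
S(2) = S(1) + S(0) = 1 + 1 = 2
S(3) = S(2) + S(1) = 2 + 1 = 3
S(4) = S(3) + S(2) = 3 + 2 = 5
S(5) = S(4) + S(3) = 5 + 3 = 8
S(6) = S(5) + S(4) = 8 + 5 = 13
S(7) = S(6) + S(5) = 13 + 8 = 21
S(8) = S(7) + S(6) = 21 + 13 = 34
S(9) = S(8) + S(7) = 34 + 21 = 55
S(10) = S(9) + S(8) = 55 + 34 = 89
S(11) = S(10) + S(9) = 89 + 55 = 144
S(12) = S(11) + S(10) = 144 + 89 = 233
S(13) = S(12) + S(11) = 233 + 144 = 377
S(14) = S(13) + S(12) = 377 + 233 = 610
S(15) = S(14) + S(13) = 610 + 377 = 987
S(16) = S(15) + S(14) = 987 + 610 = 1597
S(17) = S(16) + S(15) = 1597 + 987 = 2584
S(18) = S(17) + S(16) = 2584 + 1597 = 4181

4181


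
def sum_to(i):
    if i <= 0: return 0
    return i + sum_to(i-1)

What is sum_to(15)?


sum_to(15)
= 15 + 14 + 13 + 12 + 11 + 10 + 9 + 8 + 7 + 6 + 5 + 4 + 3 + 2 + 1 + sum_to(0)
= 15 + 14 + 13 + 12 + 11 + 10 + 9 + 8 + 7 + 6 + 5 + 4 + 3 + 2 + 1 + 0
= 120

120


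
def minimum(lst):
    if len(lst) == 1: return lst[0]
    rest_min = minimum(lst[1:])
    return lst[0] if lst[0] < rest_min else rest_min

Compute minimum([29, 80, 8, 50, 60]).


minimum([29, 80, 8, 50, 60]): compare 29 with minimum([80, 8, 50, 60])
minimum([80, 8, 50, 60]): compare 80 with minimum([8, 50, 60])
minimum([8, 50, 60]): compare 8 with minimum([50, 60])
minimum([50, 60]): compare 50 with minimum([60])
minimum([60]) = 60  (base case)
Compare 50 with 60 -> 50
Compare 8 with 50 -> 8
Compare 80 with 8 -> 8
Compare 29 with 8 -> 8

8


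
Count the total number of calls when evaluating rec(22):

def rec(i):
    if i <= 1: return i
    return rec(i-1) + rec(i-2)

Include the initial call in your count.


Let C(n) = total calls for rec(n)
C(0) = 1, C(1) = 1
C(2) = 1 + C(1) + C(0) = 1 + 1 + 1 = 3
C(3) = 1 + C(2) + C(1) = 1 + 3 + 1 = 5
C(4) = 1 + C(3) + C(2) = 1 + 5 + 3 = 9
C(5) = 1 + C(4) + C(3) = 1 + 9 + 5 = 15
C(6) = 1 + C(5) + C(4) = 1 + 15 + 9 = 25
C(7) = 1 + C(6) + C(5) = 1 + 25 + 15 = 41
C(8) = 1 + C(7) + C(6) = 1 + 41 + 25 = 67
C(9) = 1 + C(8) + C(7) = 1 + 67 + 41 = 109
C(10) = 1 + C(9) + C(8) = 1 + 109 + 67 = 177
C(11) = 1 + C(10) + C(9) = 1 + 177 + 109 = 287
C(12) = 1 + C(11) + C(10) = 1 + 287 + 177 = 465
C(13) = 1 + C(12) + C(11) = 1 + 465 + 287 = 753
C(14) = 1 + C(13) + C(12) = 1 + 753 + 465 = 1219
C(15) = 1 + C(14) + C(13) = 1 + 1219 + 753 = 1973
C(16) = 1 + C(15) + C(14) = 1 + 1973 + 1219 = 3193
C(17) = 1 + C(16) + C(15) = 1 + 3193 + 1973 = 5167
C(18) = 1 + C(17) + C(16) = 1 + 5167 + 3193 = 8361
C(19) = 1 + C(18) + C(17) = 1 + 8361 + 5167 = 13529
C(20) = 1 + C(19) + C(18) = 1 + 13529 + 8361 = 21891
C(21) = 1 + C(20) + C(19) = 1 + 21891 + 13529 = 35421
C(22) = 1 + C(21) + C(20) = 1 + 35421 + 21891 = 57313

57313


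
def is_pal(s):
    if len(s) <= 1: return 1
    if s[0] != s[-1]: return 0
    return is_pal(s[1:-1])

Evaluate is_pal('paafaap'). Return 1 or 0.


is_pal('paafaap'): s[0]='p' == s[-1]='p' -> check is_pal('aafaa')
is_pal('aafaa'): s[0]='a' == s[-1]='a' -> check is_pal('afa')
is_pal('afa'): s[0]='a' == s[-1]='a' -> check is_pal('f')
is_pal('f'): len <= 1 -> return 1  (base case)
Result: 1 (palindrome)

1


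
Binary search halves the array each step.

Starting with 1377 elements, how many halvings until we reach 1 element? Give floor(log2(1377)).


1377 / 2 = 688
688 / 2 = 344
344 / 2 = 172
172 / 2 = 86
86 / 2 = 43
43 / 2 = 21
21 / 2 = 10
10 / 2 = 5
5 / 2 = 2
2 / 2 = 1
Reached 1 after 10 halvings

10


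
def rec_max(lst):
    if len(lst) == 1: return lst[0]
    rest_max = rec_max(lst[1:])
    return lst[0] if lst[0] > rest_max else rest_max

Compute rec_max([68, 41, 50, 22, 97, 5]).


rec_max([68, 41, 50, 22, 97, 5]): compare 68 with rec_max([41, 50, 22, 97, 5])
rec_max([41, 50, 22, 97, 5]): compare 41 with rec_max([50, 22, 97, 5])
rec_max([50, 22, 97, 5]): compare 50 with rec_max([22, 97, 5])
rec_max([22, 97, 5]): compare 22 with rec_max([97, 5])
rec_max([97, 5]): compare 97 with rec_max([5])
rec_max([5]) = 5  (base case)
Compare 97 with 5 -> 97
Compare 22 with 97 -> 97
Compare 50 with 97 -> 97
Compare 41 with 97 -> 97
Compare 68 with 97 -> 97

97


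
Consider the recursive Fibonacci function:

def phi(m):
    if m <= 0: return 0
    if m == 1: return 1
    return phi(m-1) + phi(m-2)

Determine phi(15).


Computing phi(15) bottom-up:
phi(0) = 0
phi(1) = 1
phi(2) = phi(1) + phi(0) = 1 + 0 = 1
phi(3) = phi(2) + phi(1) = 1 + 1 = 2
phi(4) = phi(3) + phi(2) = 2 + 1 = 3
phi(5) = phi(4) + phi(3) = 3 + 2 = 5
phi(6) = phi(5) + phi(4) = 5 + 3 = 8
phi(7) = phi(6) + phi(5) = 8 + 5 = 13
phi(8) = phi(7) + phi(6) = 13 + 8 = 21
phi(9) = phi(8) + phi(7) = 21 + 13 = 34
phi(10) = phi(9) + phi(8) = 34 + 21 = 55
phi(11) = phi(10) + phi(9) = 55 + 34 = 89
phi(12) = phi(11) + phi(10) = 89 + 55 = 144
phi(13) = phi(12) + phi(11) = 144 + 89 = 233
phi(14) = phi(13) + phi(12) = 233 + 144 = 377
phi(15) = phi(14) + phi(13) = 377 + 233 = 610

610


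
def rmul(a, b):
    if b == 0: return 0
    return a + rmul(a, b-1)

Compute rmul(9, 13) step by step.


rmul(9, 13) = 9 + rmul(9, 12)
rmul(9, 12) = 9 + rmul(9, 11)
rmul(9, 11) = 9 + rmul(9, 10)
rmul(9, 10) = 9 + rmul(9, 9)
rmul(9, 9) = 9 + rmul(9, 8)
rmul(9, 8) = 9 + rmul(9, 7)
rmul(9, 7) = 9 + rmul(9, 6)
rmul(9, 6) = 9 + rmul(9, 5)
rmul(9, 5) = 9 + rmul(9, 4)
rmul(9, 4) = 9 + rmul(9, 3)
rmul(9, 3) = 9 + rmul(9, 2)
rmul(9, 2) = 9 + rmul(9, 1)
rmul(9, 1) = 9 + rmul(9, 0)
rmul(9, 0) = 0  (base case)
Total: 9 + 9 + 9 + 9 + 9 + 9 + 9 + 9 + 9 + 9 + 9 + 9 + 9 + 0 = 117

117


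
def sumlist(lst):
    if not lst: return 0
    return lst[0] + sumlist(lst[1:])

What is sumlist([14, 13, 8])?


sumlist([14, 13, 8]) = 14 + sumlist([13, 8])
sumlist([13, 8]) = 13 + sumlist([8])
sumlist([8]) = 8 + sumlist([])
sumlist([]) = 0  (base case)
Total: 14 + 13 + 8 + 0 = 35

35


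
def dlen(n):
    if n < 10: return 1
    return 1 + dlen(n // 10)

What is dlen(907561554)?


dlen(907561554) = 1 + dlen(90756155)
dlen(90756155) = 1 + dlen(9075615)
dlen(9075615) = 1 + dlen(907561)
dlen(907561) = 1 + dlen(90756)
dlen(90756) = 1 + dlen(9075)
dlen(9075) = 1 + dlen(907)
dlen(907) = 1 + dlen(90)
dlen(90) = 1 + dlen(9)
dlen(9) = 1  (base case: 9 < 10)
Unwinding: 1 + 1 + 1 + 1 + 1 + 1 + 1 + 1 + 1 = 9

9


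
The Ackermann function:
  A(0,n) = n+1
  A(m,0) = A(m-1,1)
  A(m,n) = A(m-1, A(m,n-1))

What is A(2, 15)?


A(2, 15) = A(1, A(2, 14))
  A(2, 14) = A(1, A(2, 13))
    A(2, 13) = A(1, A(2, 12))
      A(2, 12) = A(1, A(2, 11))
        A(2, 11) = A(1, A(2, 10))
          A(2, 10) = A(1, A(2, 9))
          A(2, 9) = A(1, A(2, 8))
          A(2, 8) = A(1, A(2, 7))
          A(2, 7) = A(1, A(2, 6))
          A(2, 6) = A(1, A(2, 5))
          A(2, 5) = A(1, A(2, 4))
          A(2, 4) = A(1, A(2, 3))
          A(2, 3) = A(1, A(2, 2))
          A(2, 2) = A(1, A(2, 1))
          A(2, 1) = A(1, A(2, 0))
          A(2, 0) = A(1, 1)
          A(1, 1) = A(0, A(1, 0))
          A(1, 0) = A(0, 1)
          A(0, 1) = 2
            = A(0, 2)
          A(0, 2) = 3
            = A(1, 3)
          A(1, 3) = A(0, A(1, 2))
          A(1, 2) = A(0, A(1, 1))
          A(1, 1) = A(0, A(1, 0))
... (trace truncated)
Result: A(2, 15) = 33

33


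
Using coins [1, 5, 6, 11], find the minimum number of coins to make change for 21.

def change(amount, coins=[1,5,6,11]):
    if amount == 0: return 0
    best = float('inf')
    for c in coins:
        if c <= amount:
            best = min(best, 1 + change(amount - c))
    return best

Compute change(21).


Building up with DP:
change(0) = 0
change(1) = min(1+change(0)=1+0=1) = 1
change(2) = min(1+change(1)=1+1=2) = 2
change(3) = min(1+change(2)=1+2=3) = 3
change(4) = min(1+change(3)=1+3=4) = 4
change(5) = min(1+change(4)=1+4=5, 1+change(0)=1+0=1) = 1
change(6) = min(1+change(5)=1+1=2, 1+change(1)=1+1=2, 1+change(0)=1+0=1) = 1
change(7) = min(1+change(6)=1+1=2, 1+change(2)=1+2=3, 1+change(1)=1+1=2) = 2
change(8) = min(1+change(7)=1+2=3, 1+change(3)=1+3=4, 1+change(2)=1+2=3) = 3
change(9) = min(1+change(8)=1+3=4, 1+change(4)=1+4=5, 1+change(3)=1+3=4) = 4
change(10) = min(1+change(9)=1+4=5, 1+change(5)=1+1=2, 1+change(4)=1+4=5) = 2
change(11) = min(1+change(10)=1+2=3, 1+change(6)=1+1=2, 1+change(5)=1+1=2, 1+change(0)=1+0=1) = 1
change(12) = min(1+change(11)=1+1=2, 1+change(7)=1+2=3, 1+change(6)=1+1=2, 1+change(1)=1+1=2) = 2
change(13) = min(1+change(12)=1+2=3, 1+change(8)=1+3=4, 1+change(7)=1+2=3, 1+change(2)=1+2=3) = 3
change(14) = min(1+change(13)=1+3=4, 1+change(9)=1+4=5, 1+change(8)=1+3=4, 1+change(3)=1+3=4) = 4
change(15) = min(1+change(14)=1+4=5, 1+change(10)=1+2=3, 1+change(9)=1+4=5, 1+change(4)=1+4=5) = 3
change(16) = min(1+change(15)=1+3=4, 1+change(11)=1+1=2, 1+change(10)=1+2=3, 1+change(5)=1+1=2) = 2
change(17) = min(1+change(16)=1+2=3, 1+change(12)=1+2=3, 1+change(11)=1+1=2, 1+change(6)=1+1=2) = 2
change(18) = min(1+change(17)=1+2=3, 1+change(13)=1+3=4, 1+change(12)=1+2=3, 1+change(7)=1+2=3) = 3
change(19) = min(1+change(18)=1+3=4, 1+change(14)=1+4=5, 1+change(13)=1+3=4, 1+change(8)=1+3=4) = 4
change(20) = min(1+change(19)=1+4=5, 1+change(15)=1+3=4, 1+change(14)=1+4=5, 1+change(9)=1+4=5) = 4
change(21) = min(1+change(20)=1+4=5, 1+change(16)=1+2=3, 1+change(15)=1+3=4, 1+change(10)=1+2=3) = 3

3


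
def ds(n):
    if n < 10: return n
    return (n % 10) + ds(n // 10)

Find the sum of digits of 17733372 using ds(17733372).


ds(17733372) = 2 + ds(1773337)
ds(1773337) = 7 + ds(177333)
ds(177333) = 3 + ds(17733)
ds(17733) = 3 + ds(1773)
ds(1773) = 3 + ds(177)
ds(177) = 7 + ds(17)
ds(17) = 7 + ds(1)
ds(1) = 1  (base case)
Total: 2 + 7 + 3 + 3 + 3 + 7 + 7 + 1 = 33

33


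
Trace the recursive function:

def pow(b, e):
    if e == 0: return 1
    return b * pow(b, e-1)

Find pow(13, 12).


pow(13, 12)
= 13 * pow(13, 11)
= 13 * 13 * pow(13, 10)
= 13 * 13 * 13 * pow(13, 9)
= 13 * 13 * 13 * 13 * pow(13, 8)
= 13 * 13 * 13 * 13 * 13 * pow(13, 7)
= 13 * 13 * 13 * 13 * 13 * 13 * pow(13, 6)
= 13 * 13 * 13 * 13 * 13 * 13 * 13 * pow(13, 5)
= 13 * 13 * 13 * 13 * 13 * 13 * 13 * 13 * pow(13, 4)
= 13 * 13 * 13 * 13 * 13 * 13 * 13 * 13 * 13 * pow(13, 3)
= 13 * 13 * 13 * 13 * 13 * 13 * 13 * 13 * 13 * 13 * pow(13, 2)
= 13 * 13 * 13 * 13 * 13 * 13 * 13 * 13 * 13 * 13 * 13 * pow(13, 1)
= 13 * 13 * 13 * 13 * 13 * 13 * 13 * 13 * 13 * 13 * 13 * 13 * pow(13, 0)
= 13 * 13 * 13 * 13 * 13 * 13 * 13 * 13 * 13 * 13 * 13 * 13 * 1
= 23298085122481

23298085122481


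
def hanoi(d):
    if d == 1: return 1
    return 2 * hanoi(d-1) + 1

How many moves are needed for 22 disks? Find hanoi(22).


hanoi(22) = 2 * hanoi(21) + 1
hanoi(21) = 2 * hanoi(20) + 1
hanoi(20) = 2 * hanoi(19) + 1
hanoi(19) = 2 * hanoi(18) + 1
hanoi(18) = 2 * hanoi(17) + 1
hanoi(17) = 2 * hanoi(16) + 1
hanoi(16) = 2 * hanoi(15) + 1
hanoi(15) = 2 * hanoi(14) + 1
hanoi(14) = 2 * hanoi(13) + 1
hanoi(13) = 2 * hanoi(12) + 1
hanoi(12) = 2 * hanoi(11) + 1
hanoi(11) = 2 * hanoi(10) + 1
hanoi(10) = 2 * hanoi(9) + 1
hanoi(9) = 2 * hanoi(8) + 1
hanoi(8) = 2 * hanoi(7) + 1
hanoi(7) = 2 * hanoi(6) + 1
hanoi(6) = 2 * hanoi(5) + 1
hanoi(5) = 2 * hanoi(4) + 1
hanoi(4) = 2 * hanoi(3) + 1
hanoi(3) = 2 * hanoi(2) + 1
hanoi(2) = 2 * hanoi(1) + 1
hanoi(1) = 1  (base case)
hanoi(2) = 2 * 1 + 1 = 3
hanoi(3) = 2 * 3 + 1 = 7
hanoi(4) = 2 * 7 + 1 = 15
hanoi(5) = 2 * 15 + 1 = 31
hanoi(6) = 2 * 31 + 1 = 63
hanoi(7) = 2 * 63 + 1 = 127
hanoi(8) = 2 * 127 + 1 = 255
hanoi(9) = 2 * 255 + 1 = 511
hanoi(10) = 2 * 511 + 1 = 1023
hanoi(11) = 2 * 1023 + 1 = 2047
hanoi(12) = 2 * 2047 + 1 = 4095
hanoi(13) = 2 * 4095 + 1 = 8191
hanoi(14) = 2 * 8191 + 1 = 16383
hanoi(15) = 2 * 16383 + 1 = 32767
hanoi(16) = 2 * 32767 + 1 = 65535
hanoi(17) = 2 * 65535 + 1 = 131071
hanoi(18) = 2 * 131071 + 1 = 262143
hanoi(19) = 2 * 262143 + 1 = 524287
hanoi(20) = 2 * 524287 + 1 = 1048575
hanoi(21) = 2 * 1048575 + 1 = 2097151
hanoi(22) = 2 * 2097151 + 1 = 4194303

4194303


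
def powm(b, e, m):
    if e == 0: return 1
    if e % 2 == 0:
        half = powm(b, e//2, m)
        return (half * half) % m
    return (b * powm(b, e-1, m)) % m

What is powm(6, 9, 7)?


powm(6, 9, 7): e is odd, compute powm(6, 8, 7)
  powm(6, 8, 7): e is even, compute powm(6, 4, 7)
    powm(6, 4, 7): e is even, compute powm(6, 2, 7)
      powm(6, 2, 7): e is even, compute powm(6, 1, 7)
        powm(6, 1, 7): e is odd, compute powm(6, 0, 7)
          powm(6, 0, 7) = 1
        (6 * 1) % 7 = 6
      half=6, (6*6) % 7 = 1
    half=1, (1*1) % 7 = 1
  half=1, (1*1) % 7 = 1
(6 * 1) % 7 = 6

6


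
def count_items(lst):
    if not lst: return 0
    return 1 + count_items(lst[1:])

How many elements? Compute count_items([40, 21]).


count_items([40, 21]) = 1 + count_items([21])
count_items([21]) = 1 + count_items([])
count_items([]) = 0  (base case)
Unwinding: 1 + 1 + 0 = 2

2


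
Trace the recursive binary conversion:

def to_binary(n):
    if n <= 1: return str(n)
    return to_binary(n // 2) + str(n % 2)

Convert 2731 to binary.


to_binary(2731) = to_binary(1365) + '1'
to_binary(1365) = to_binary(682) + '1'
to_binary(682) = to_binary(341) + '0'
to_binary(341) = to_binary(170) + '1'
to_binary(170) = to_binary(85) + '0'
to_binary(85) = to_binary(42) + '1'
to_binary(42) = to_binary(21) + '0'
to_binary(21) = to_binary(10) + '1'
to_binary(10) = to_binary(5) + '0'
to_binary(5) = to_binary(2) + '1'
to_binary(2) = to_binary(1) + '0'
to_binary(1) = '1'  (base case)
Concatenating: '1' + '0' + '1' + '0' + '1' + '0' + '1' + '0' + '1' + '0' + '1' + '1' = '101010101011'

101010101011


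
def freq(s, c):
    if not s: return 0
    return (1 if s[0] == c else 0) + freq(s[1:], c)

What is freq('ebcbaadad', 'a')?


s[0]='e' != 'a' -> 0
s[0]='b' != 'a' -> 0
s[0]='c' != 'a' -> 0
s[0]='b' != 'a' -> 0
s[0]='a' == 'a' -> 1
s[0]='a' == 'a' -> 1
s[0]='d' != 'a' -> 0
s[0]='a' == 'a' -> 1
s[0]='d' != 'a' -> 0
Sum: 0 + 0 + 0 + 0 + 1 + 1 + 0 + 1 + 0 = 3

3


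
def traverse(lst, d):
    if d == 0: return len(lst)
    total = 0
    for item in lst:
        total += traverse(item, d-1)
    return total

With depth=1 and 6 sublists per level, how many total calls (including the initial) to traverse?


At depth 0 (root): 1 call
At depth 1: each of 1 parents calls traverse on 6 children = 6 calls
Total: 1 + 6 = 7

7


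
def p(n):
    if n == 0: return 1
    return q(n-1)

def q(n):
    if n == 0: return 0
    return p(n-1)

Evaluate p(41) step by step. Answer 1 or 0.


p(41) = q(40)
q(40) = p(39)
p(39) = q(38)
q(38) = p(37)
p(37) = q(36)
q(36) = p(35)
p(35) = q(34)
q(34) = p(33)
p(33) = q(32)
q(32) = p(31)
p(31) = q(30)
q(30) = p(29)
p(29) = q(28)
q(28) = p(27)
p(27) = q(26)
q(26) = p(25)
p(25) = q(24)
q(24) = p(23)
p(23) = q(22)
q(22) = p(21)
p(21) = q(20)
q(20) = p(19)
p(19) = q(18)
q(18) = p(17)
p(17) = q(16)
q(16) = p(15)
p(15) = q(14)
q(14) = p(13)
p(13) = q(12)
q(12) = p(11)
p(11) = q(10)
q(10) = p(9)
p(9) = q(8)
q(8) = p(7)
p(7) = q(6)
q(6) = p(5)
p(5) = q(4)
q(4) = p(3)
p(3) = q(2)
q(2) = p(1)
p(1) = q(0)
q(0) = 0  (base case)
Result: 0

0


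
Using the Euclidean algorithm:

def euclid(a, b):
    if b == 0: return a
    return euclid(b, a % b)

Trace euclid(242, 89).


euclid(242, 89) = euclid(89, 64)
euclid(89, 64) = euclid(64, 25)
euclid(64, 25) = euclid(25, 14)
euclid(25, 14) = euclid(14, 11)
euclid(14, 11) = euclid(11, 3)
euclid(11, 3) = euclid(3, 2)
euclid(3, 2) = euclid(2, 1)
euclid(2, 1) = euclid(1, 0)
euclid(1, 0) = 1  (base case)

1


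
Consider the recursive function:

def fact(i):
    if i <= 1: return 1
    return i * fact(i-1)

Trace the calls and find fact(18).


fact(18)
= 18 * fact(17)
= 18 * 17 * fact(16)
= 18 * 17 * 16 * fact(15)
= 18 * 17 * 16 * 15 * fact(14)
= 18 * 17 * 16 * 15 * 14 * fact(13)
= 18 * 17 * 16 * 15 * 14 * 13 * fact(12)
= 18 * 17 * 16 * 15 * 14 * 13 * 12 * fact(11)
= 18 * 17 * 16 * 15 * 14 * 13 * 12 * 11 * fact(10)
= 18 * 17 * 16 * 15 * 14 * 13 * 12 * 11 * 10 * fact(9)
= 18 * 17 * 16 * 15 * 14 * 13 * 12 * 11 * 10 * 9 * fact(8)
= 18 * 17 * 16 * 15 * 14 * 13 * 12 * 11 * 10 * 9 * 8 * fact(7)
= 18 * 17 * 16 * 15 * 14 * 13 * 12 * 11 * 10 * 9 * 8 * 7 * fact(6)
= 18 * 17 * 16 * 15 * 14 * 13 * 12 * 11 * 10 * 9 * 8 * 7 * 6 * fact(5)
= 18 * 17 * 16 * 15 * 14 * 13 * 12 * 11 * 10 * 9 * 8 * 7 * 6 * 5 * fact(4)
= 18 * 17 * 16 * 15 * 14 * 13 * 12 * 11 * 10 * 9 * 8 * 7 * 6 * 5 * 4 * fact(3)
= 18 * 17 * 16 * 15 * 14 * 13 * 12 * 11 * 10 * 9 * 8 * 7 * 6 * 5 * 4 * 3 * fact(2)
= 18 * 17 * 16 * 15 * 14 * 13 * 12 * 11 * 10 * 9 * 8 * 7 * 6 * 5 * 4 * 3 * 2 * fact(1)
= 18 * 17 * 16 * 15 * 14 * 13 * 12 * 11 * 10 * 9 * 8 * 7 * 6 * 5 * 4 * 3 * 2 * 1
= 6402373705728000

6402373705728000


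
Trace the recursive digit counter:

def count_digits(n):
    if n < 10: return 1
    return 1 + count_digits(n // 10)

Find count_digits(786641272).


count_digits(786641272) = 1 + count_digits(78664127)
count_digits(78664127) = 1 + count_digits(7866412)
count_digits(7866412) = 1 + count_digits(786641)
count_digits(786641) = 1 + count_digits(78664)
count_digits(78664) = 1 + count_digits(7866)
count_digits(7866) = 1 + count_digits(786)
count_digits(786) = 1 + count_digits(78)
count_digits(78) = 1 + count_digits(7)
count_digits(7) = 1  (base case: 7 < 10)
Unwinding: 1 + 1 + 1 + 1 + 1 + 1 + 1 + 1 + 1 = 9

9
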